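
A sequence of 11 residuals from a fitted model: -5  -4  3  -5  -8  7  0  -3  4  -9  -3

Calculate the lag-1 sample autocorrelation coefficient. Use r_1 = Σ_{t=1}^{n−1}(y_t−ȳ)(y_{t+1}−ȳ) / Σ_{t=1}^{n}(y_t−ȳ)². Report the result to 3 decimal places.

Mean ȳ = (-5 − 4 + 3 − 5 − 8 + 7 + 0 − 3 + 4 − 9 − 3)/11 = -2.0909
Numerator Σ_{t=1}^{10}(y_t−ȳ)(y_{t+1}−ȳ) = -79.7355
Denominator Σ(y_t−ȳ)² = 254.9091
r_1 = -79.7355 / 254.9091 = -0.313

-0.313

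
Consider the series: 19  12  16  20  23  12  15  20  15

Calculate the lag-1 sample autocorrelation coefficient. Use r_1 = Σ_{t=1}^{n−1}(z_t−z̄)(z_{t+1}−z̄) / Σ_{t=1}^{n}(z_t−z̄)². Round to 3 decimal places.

Mean z̄ = (19 + 12 + 16 + 20 + 23 + 12 + 15 + 20 + 15)/9 = 16.8889
Numerator Σ_{t=1}^{8}(z_t−z̄)(z_{t+1}−z̄) = -22.1235
Denominator Σ(z_t−z̄)² = 116.8889
r_1 = -22.1235 / 116.8889 = -0.189

-0.189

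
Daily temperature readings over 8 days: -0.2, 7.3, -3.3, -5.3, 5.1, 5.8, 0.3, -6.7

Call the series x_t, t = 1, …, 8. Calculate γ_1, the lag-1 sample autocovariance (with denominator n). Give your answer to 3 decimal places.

-1.204

Mean x̄ = (-0.2 + 7.3 − 3.3 − 5.3 + 5.1 + 5.8 + 0.3 − 6.7)/8 = 0.3750
Deviations: -0.5750, 6.9250, -3.6750, -5.6750, 4.7250, 5.4250, -0.0750, -7.0750
Σ_{t=1}^{7}(x_t−x̄)(x_{t+1}−x̄) = -9.6331
γ_1 = -9.6331 / 8 = -1.204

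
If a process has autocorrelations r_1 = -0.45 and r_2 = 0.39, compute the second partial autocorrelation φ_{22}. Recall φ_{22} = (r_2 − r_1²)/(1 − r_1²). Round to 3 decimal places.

0.235

φ_{22} = (r_2 − r_1²) / (1 − r_1²)
r_1² = (-0.45)² = 0.2025
Numerator = 0.39 − 0.2025 = 0.1875; denominator = 1 − 0.2025 = 0.7975
φ_{22} = 0.1875 / 0.7975 = 0.235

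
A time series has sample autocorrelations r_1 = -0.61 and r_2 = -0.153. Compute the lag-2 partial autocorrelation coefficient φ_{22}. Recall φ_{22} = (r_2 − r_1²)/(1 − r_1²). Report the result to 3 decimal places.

φ_{22} = (r_2 − r_1²) / (1 − r_1²)
r_1² = (-0.61)² = 0.3721
Numerator = -0.153 − 0.3721 = -0.5251; denominator = 1 − 0.3721 = 0.6279
φ_{22} = -0.5251 / 0.6279 = -0.836

-0.836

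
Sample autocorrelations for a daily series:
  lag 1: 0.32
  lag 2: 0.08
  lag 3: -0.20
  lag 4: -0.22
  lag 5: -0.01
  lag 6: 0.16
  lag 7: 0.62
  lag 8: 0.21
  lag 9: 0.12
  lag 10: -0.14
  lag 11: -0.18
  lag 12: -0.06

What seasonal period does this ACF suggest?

The largest autocorrelation is r_7 = 0.62; the remaining lags stay at or below 0.32. The elevated value at lag 1 (0.32), dropping to 0.08 at lag 2, reflects decaying short-term dependence rather than seasonality.
The dominant spike at lag 7 indicates a seasonal period of 7.

7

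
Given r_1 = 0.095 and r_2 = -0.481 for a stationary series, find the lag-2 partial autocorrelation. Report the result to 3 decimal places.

φ_{22} = (r_2 − r_1²) / (1 − r_1²)
r_1² = (0.095)² = 0.009025
Numerator = -0.481 − 0.0090 = -0.4900; denominator = 1 − 0.0090 = 0.9910
φ_{22} = -0.4900 / 0.9910 = -0.494

-0.494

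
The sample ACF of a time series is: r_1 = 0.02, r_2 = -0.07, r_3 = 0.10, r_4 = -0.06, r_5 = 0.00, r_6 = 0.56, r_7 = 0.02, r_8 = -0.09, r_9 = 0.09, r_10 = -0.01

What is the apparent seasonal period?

The largest autocorrelation is r_6 = 0.56; the remaining lags stay at or below 0.10.
The dominant spike at lag 6 indicates a seasonal period of 6.

6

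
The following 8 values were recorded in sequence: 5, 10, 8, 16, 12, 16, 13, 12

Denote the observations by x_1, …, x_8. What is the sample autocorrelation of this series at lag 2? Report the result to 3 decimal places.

0.375

Mean x̄ = (5 + 10 + 8 + 16 + 12 + 16 + 13 + 12)/8 = 11.5000
Deviations from mean: -6.5000, -1.5000, -3.5000, 4.5000, 0.5000, 4.5000, 1.5000, 0.5000
Σ(x_t−x̄)(x_{t+2}−x̄) = (22.7500) + (-6.7500) + (-1.7500) + (20.2500) + (0.7500) + (2.2500) = 37.5000
Denominator Σ(x_t−x̄)² = 100.0000
r_2 = 37.5000 / 100.0000 = 0.375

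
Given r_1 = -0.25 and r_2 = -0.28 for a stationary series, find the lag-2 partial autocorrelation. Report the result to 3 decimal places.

φ_{22} = (r_2 − r_1²) / (1 − r_1²)
r_1² = (-0.25)² = 0.0625
Numerator = -0.28 − 0.0625 = -0.3425; denominator = 1 − 0.0625 = 0.9375
φ_{22} = -0.3425 / 0.9375 = -0.365

-0.365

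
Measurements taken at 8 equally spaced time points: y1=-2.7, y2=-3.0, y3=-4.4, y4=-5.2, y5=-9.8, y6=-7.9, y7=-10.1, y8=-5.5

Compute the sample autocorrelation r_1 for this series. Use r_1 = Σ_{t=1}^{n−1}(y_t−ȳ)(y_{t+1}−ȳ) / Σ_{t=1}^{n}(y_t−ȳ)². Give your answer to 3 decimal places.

0.440

Mean ȳ = (-2.7 − 3.0 − 4.4 − 5.2 − 9.8 − 7.9 − 10.1 − 5.5)/8 = -6.0750
Numerator Σ_{t=1}^{7}(y_t−ȳ)(y_{t+1}−ȳ) = 25.5644
Denominator Σ(y_t−ȳ)² = 58.1550
r_1 = 25.5644 / 58.1550 = 0.440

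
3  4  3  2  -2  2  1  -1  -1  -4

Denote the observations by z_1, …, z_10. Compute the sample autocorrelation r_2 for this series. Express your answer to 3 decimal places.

Mean z̄ = (3 + 4 + 3 + 2 − 2 + 2 + 1 − 1 − 1 − 4)/10 = 0.7000
Numerator Σ_{t=1}^{8}(z_t−z̄)(z_{t+2}−z̄) = 9.5200
Denominator Σ(z_t−z̄)² = 60.1000
r_2 = 9.5200 / 60.1000 = 0.158

0.158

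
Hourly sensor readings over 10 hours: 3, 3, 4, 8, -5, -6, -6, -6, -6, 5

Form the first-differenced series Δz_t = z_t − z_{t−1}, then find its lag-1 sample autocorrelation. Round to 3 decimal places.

-0.107

First differences Δz: 0, 1, 4, -13, -1, 0, 0, 0, 11
Mean of differences = 0.2222
Numerator Σ(Δz_t−Δz̄)(Δz_{t+1}−Δz̄) = -33.0494
Denominator Σ(Δz_t−Δz̄)² = 307.5556
r_1(Δz) = -33.0494 / 307.5556 = -0.107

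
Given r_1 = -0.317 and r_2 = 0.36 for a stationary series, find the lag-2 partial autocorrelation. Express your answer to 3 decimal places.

0.289

φ_{22} = (r_2 − r_1²) / (1 − r_1²)
r_1² = (-0.317)² = 0.100489
Numerator = 0.36 − 0.1005 = 0.2595; denominator = 1 − 0.1005 = 0.8995
φ_{22} = 0.2595 / 0.8995 = 0.289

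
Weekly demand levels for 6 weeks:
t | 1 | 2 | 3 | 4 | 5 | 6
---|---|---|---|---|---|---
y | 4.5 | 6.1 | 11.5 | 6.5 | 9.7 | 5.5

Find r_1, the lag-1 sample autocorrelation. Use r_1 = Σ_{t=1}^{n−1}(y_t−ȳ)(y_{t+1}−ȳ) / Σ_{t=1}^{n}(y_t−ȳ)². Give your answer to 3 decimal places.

-0.309

Mean ȳ = (4.5 + 6.1 + 11.5 + 6.5 + 9.7 + 5.5)/6 = 7.3000
Deviations from mean: -2.8000, -1.2000, 4.2000, -0.8000, 2.4000, -1.8000
Σ(y_t−ȳ)(y_{t+1}−ȳ) = (3.3600) + (-5.0400) + (-3.3600) + (-1.9200) + (-4.3200) = -11.2800
Denominator Σ(y_t−ȳ)² = 36.5600
r_1 = -11.2800 / 36.5600 = -0.309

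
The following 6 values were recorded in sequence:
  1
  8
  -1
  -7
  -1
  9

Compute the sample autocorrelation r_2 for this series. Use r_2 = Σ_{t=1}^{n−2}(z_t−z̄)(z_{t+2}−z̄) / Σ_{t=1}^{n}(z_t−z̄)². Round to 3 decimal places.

Mean z̄ = (1 + 8 − 1 − 7 − 1 + 9)/6 = 1.5000
Deviations from mean: -0.5000, 6.5000, -2.5000, -8.5000, -2.5000, 7.5000
Numerator Σ_{t=1}^{4}(z_t−z̄)(z_{t+2}−z̄) = -111.5000
Denominator Σ(z_t−z̄)² = 183.5000
r_2 = -111.5000 / 183.5000 = -0.608

-0.608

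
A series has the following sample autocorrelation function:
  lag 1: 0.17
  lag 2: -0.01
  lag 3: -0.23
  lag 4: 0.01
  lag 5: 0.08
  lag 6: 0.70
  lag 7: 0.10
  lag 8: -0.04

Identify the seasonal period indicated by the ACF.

The largest autocorrelation is r_6 = 0.70; the remaining lags stay at or below 0.17.
The dominant spike at lag 6 indicates a seasonal period of 6.

6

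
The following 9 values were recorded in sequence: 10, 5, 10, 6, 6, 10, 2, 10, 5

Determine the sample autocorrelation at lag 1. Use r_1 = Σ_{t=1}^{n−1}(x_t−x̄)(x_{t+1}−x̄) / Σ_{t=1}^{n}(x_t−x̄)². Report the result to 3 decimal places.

Mean x̄ = (10 + 5 + 10 + 6 + 6 + 10 + 2 + 10 + 5)/9 = 7.1111
Numerator Σ_{t=1}^{8}(x_t−x̄)(x_{t+1}−x̄) = -53.0123
Denominator Σ(x_t−x̄)² = 70.8889
r_1 = -53.0123 / 70.8889 = -0.748

-0.748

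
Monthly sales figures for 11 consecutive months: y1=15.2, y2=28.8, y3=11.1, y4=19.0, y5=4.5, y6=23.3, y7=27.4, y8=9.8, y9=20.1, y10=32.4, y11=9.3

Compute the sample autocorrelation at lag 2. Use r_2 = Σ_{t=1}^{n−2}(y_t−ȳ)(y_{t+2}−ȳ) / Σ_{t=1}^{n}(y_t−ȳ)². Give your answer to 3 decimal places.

Mean ȳ = (15.2 + 28.8 + 11.1 + 19.0 + 4.5 + 23.3 + 27.4 + 9.8 + 20.1 + 32.4 + 9.3)/11 = 18.2636
Numerator Σ_{t=1}^{9}(y_t−ȳ)(y_{t+2}−ȳ) = -155.6917
Denominator Σ(y_t−ȳ)² = 825.7255
r_2 = -155.6917 / 825.7255 = -0.189

-0.189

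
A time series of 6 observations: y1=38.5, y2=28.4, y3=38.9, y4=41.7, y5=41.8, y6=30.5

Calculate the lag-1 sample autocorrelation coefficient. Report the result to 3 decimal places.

Mean ȳ = (38.5 + 28.4 + 38.9 + 41.7 + 41.8 + 30.5)/6 = 36.6333
Deviations from mean: 1.8667, -8.2333, 2.2667, 5.0667, 5.1667, -6.1333
Σ(y_t−ȳ)(y_{t+1}−ȳ) = (-15.3689) + (-18.6622) + (11.4844) + (26.1778) + (-31.6889) = -28.0578
Denominator Σ(y_t−ȳ)² = 166.3933
r_1 = -28.0578 / 166.3933 = -0.169

-0.169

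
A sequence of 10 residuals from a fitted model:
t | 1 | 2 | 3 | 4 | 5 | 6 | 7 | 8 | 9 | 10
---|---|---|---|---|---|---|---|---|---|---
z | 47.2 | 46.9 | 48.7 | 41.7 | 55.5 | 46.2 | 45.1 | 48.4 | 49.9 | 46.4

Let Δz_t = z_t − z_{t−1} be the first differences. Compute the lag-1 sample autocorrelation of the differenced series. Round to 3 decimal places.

-0.651

First differences Δz: -0.3, 1.8, -7.0, 13.8, -9.3, -1.1, 3.3, 1.5, -3.5
Mean of differences = -0.0889
Numerator Σ(Δz_t−Δz̄)(Δz_{t+1}−Δz̄) = -231.5212
Denominator Σ(Δz_t−Δz̄)² = 355.7889
r_1(Δz) = -231.5212 / 355.7889 = -0.651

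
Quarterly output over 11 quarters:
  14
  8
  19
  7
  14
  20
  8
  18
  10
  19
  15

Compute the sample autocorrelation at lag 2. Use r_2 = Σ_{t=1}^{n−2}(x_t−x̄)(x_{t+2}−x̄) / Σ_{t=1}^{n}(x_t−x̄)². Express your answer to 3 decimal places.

0.265

Mean x̄ = (14 + 8 + 19 + 7 + 14 + 20 + 8 + 18 + 10 + 19 + 15)/11 = 13.8182
Numerator Σ_{t=1}^{9}(x_t−x̄)(x_{t+2}−x̄) = 63.5702
Denominator Σ(x_t−x̄)² = 239.6364
r_2 = 63.5702 / 239.6364 = 0.265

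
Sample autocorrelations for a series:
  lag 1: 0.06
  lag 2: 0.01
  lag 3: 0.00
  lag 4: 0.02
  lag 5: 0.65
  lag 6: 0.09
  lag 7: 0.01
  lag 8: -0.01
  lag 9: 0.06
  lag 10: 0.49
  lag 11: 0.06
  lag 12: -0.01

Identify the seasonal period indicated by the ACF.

5

The largest autocorrelation is r_5 = 0.65, with a weaker echo at lag 10 (0.49); the remaining lags stay at or below 0.09.
The dominant spike at lag 5 indicates a seasonal period of 5.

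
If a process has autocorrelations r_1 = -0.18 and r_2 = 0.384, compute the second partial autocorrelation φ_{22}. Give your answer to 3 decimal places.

φ_{22} = (r_2 − r_1²) / (1 − r_1²)
r_1² = (-0.18)² = 0.0324
Numerator = 0.384 − 0.0324 = 0.3516; denominator = 1 − 0.0324 = 0.9676
φ_{22} = 0.3516 / 0.9676 = 0.363

0.363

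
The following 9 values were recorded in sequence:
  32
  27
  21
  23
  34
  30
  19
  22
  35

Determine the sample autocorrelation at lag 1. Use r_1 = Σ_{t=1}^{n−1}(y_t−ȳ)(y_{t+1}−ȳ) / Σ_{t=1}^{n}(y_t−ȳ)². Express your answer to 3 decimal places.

Mean ȳ = (32 + 27 + 21 + 23 + 34 + 30 + 19 + 22 + 35)/9 = 27.0000
Numerator Σ_{t=1}^{8}(y_t−ȳ)(y_{t+1}−ȳ) = -7.0000
Denominator Σ(y_t−ȳ)² = 288.0000
r_1 = -7.0000 / 288.0000 = -0.024

-0.024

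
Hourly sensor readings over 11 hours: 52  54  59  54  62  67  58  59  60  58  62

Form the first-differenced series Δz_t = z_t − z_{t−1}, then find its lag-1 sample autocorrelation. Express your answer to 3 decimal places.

First differences Δz: 2, 5, -5, 8, 5, -9, 1, 1, -2, 4
Mean of differences = 1.0000
Numerator Σ(Δz_t−Δz̄)(Δz_{t+1}−Δz̄) = -83.0000
Denominator Σ(Δz_t−Δz̄)² = 236.0000
r_1(Δz) = -83.0000 / 236.0000 = -0.352

-0.352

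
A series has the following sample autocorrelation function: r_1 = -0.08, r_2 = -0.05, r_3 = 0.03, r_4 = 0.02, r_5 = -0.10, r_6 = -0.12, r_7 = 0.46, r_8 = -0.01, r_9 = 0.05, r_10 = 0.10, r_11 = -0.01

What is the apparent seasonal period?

7

The largest autocorrelation is r_7 = 0.46; the remaining lags stay at or below 0.10.
The dominant spike at lag 7 indicates a seasonal period of 7.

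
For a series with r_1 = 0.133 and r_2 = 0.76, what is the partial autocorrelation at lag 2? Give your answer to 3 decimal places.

φ_{22} = (r_2 − r_1²) / (1 − r_1²)
r_1² = (0.133)² = 0.017689
Numerator = 0.76 − 0.0177 = 0.7423; denominator = 1 − 0.0177 = 0.9823
φ_{22} = 0.7423 / 0.9823 = 0.756

0.756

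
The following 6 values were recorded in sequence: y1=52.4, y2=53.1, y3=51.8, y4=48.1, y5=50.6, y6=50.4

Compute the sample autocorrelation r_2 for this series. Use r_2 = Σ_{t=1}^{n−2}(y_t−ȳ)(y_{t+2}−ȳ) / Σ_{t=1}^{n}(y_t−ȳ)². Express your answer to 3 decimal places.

Mean ȳ = (52.4 + 53.1 + 51.8 + 48.1 + 50.6 + 50.4)/6 = 51.0667
Deviations from mean: 1.3333, 2.0333, 0.7333, -2.9667, -0.4667, -0.6667
Σ(y_t−ȳ)(y_{t+2}−ȳ) = (0.9778) + (-6.0322) + (-0.3422) + (1.9778) = -3.4189
Denominator Σ(y_t−ȳ)² = 15.9133
r_2 = -3.4189 / 15.9133 = -0.215

-0.215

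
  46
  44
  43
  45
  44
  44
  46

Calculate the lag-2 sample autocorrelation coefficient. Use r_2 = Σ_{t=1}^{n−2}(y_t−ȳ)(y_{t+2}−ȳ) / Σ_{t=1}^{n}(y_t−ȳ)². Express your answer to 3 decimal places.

Mean ȳ = (46 + 44 + 43 + 45 + 44 + 44 + 46)/7 = 44.5714
Deviations from mean: 1.4286, -0.5714, -1.5714, 0.4286, -0.5714, -0.5714, 1.4286
Numerator Σ_{t=1}^{5}(y_t−ȳ)(y_{t+2}−ȳ) = -2.6531
Denominator Σ(y_t−ȳ)² = 7.7143
r_2 = -2.6531 / 7.7143 = -0.344

-0.344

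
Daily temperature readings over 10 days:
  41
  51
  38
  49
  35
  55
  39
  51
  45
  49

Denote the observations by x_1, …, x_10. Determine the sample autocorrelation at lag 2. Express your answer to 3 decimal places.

Mean x̄ = (41 + 51 + 38 + 49 + 35 + 55 + 39 + 51 + 45 + 49)/10 = 45.3000
Numerator Σ_{t=1}^{8}(x_t−x̄)(x_{t+2}−x̄) = 306.7200
Denominator Σ(x_t−x̄)² = 404.1000
r_2 = 306.7200 / 404.1000 = 0.759

0.759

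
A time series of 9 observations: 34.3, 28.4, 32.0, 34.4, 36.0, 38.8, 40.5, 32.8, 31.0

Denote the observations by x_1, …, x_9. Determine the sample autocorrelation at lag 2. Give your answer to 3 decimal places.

-0.176

Mean x̄ = (34.3 + 28.4 + 32.0 + 34.4 + 36.0 + 38.8 + 40.5 + 32.8 + 31.0)/9 = 34.2444
Σ(x_t−x̄)(x_{t+2}−x̄) = (-0.1247) + (-0.9091) + (-3.9402) + (0.7086) + (10.9820) + (-6.5802) + (-20.2958) = -20.1595
Denominator Σ(x_t−x̄)² = 114.8022
r_2 = -20.1595 / 114.8022 = -0.176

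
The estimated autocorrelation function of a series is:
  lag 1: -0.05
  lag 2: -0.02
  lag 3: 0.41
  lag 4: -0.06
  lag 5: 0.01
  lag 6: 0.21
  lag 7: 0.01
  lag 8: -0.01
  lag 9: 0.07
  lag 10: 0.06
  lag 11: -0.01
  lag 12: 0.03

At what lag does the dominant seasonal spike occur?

3

The largest autocorrelation is r_3 = 0.41, with a weaker echo at lag 6 (0.21); the remaining lags stay at or below 0.07.
The dominant spike at lag 3 indicates a seasonal period of 3.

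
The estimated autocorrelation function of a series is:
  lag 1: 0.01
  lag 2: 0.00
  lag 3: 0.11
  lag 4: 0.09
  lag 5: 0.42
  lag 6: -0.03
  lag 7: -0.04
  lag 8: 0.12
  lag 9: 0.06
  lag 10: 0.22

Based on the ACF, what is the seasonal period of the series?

The largest autocorrelation is r_5 = 0.42, with a weaker echo at lag 10 (0.22); the remaining lags stay at or below 0.12.
The dominant spike at lag 5 indicates a seasonal period of 5.

5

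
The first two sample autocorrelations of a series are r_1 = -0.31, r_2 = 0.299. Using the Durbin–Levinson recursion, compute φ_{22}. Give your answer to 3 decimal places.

0.224

φ_{22} = (r_2 − r_1²) / (1 − r_1²)
r_1² = (-0.31)² = 0.0961
Numerator = 0.299 − 0.0961 = 0.2029; denominator = 1 − 0.0961 = 0.9039
φ_{22} = 0.2029 / 0.9039 = 0.224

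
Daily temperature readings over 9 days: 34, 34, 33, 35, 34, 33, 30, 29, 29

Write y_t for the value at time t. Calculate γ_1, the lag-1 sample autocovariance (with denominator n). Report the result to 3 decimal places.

3.173

Mean ȳ = (34 + 34 + 33 + 35 + 34 + 33 + 30 + 29 + 29)/9 = 32.3333
Σ_{t=1}^{8}(y_t−ȳ)(y_{t+1}−ȳ) = 28.5556
γ_1 = 28.5556 / 9 = 3.173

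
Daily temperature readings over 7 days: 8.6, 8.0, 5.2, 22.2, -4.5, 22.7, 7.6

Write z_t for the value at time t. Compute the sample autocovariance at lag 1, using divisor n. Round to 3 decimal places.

Mean z̄ = (8.6 + 8.0 + 5.2 + 22.2 − 4.5 + 22.7 + 7.6)/7 = 9.9714
Deviations: -1.3714, -1.9714, -4.7714, 12.2286, -14.4714, 12.7286, -2.3714
Σ_{t=1}^{6}(z_t−z̄)(z_{t+1}−z̄) = -437.5880
γ_1 = -437.5880 / 7 = -62.513

-62.513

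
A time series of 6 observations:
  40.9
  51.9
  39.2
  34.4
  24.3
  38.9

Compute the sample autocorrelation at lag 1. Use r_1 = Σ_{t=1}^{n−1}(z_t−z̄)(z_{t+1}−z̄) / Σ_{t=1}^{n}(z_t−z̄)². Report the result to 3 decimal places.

0.223

Mean z̄ = (40.9 + 51.9 + 39.2 + 34.4 + 24.3 + 38.9)/6 = 38.2667
Numerator Σ_{t=1}^{5}(z_t−z̄)(z_{t+1}−z̄) = 90.1756
Denominator Σ(z_t−z̄)² = 404.0933
r_1 = 90.1756 / 404.0933 = 0.223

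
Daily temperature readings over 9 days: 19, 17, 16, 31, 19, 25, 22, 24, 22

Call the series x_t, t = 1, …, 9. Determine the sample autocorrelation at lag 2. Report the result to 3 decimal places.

Mean x̄ = (19 + 17 + 16 + 31 + 19 + 25 + 22 + 24 + 22)/9 = 21.6667
Σ(x_t−x̄)(x_{t+2}−x̄) = (15.1111) + (-43.5556) + (15.1111) + (31.1111) + (-0.8889) + (7.7778) + (0.1111) = 24.7778
Denominator Σ(x_t−x̄)² = 172.0000
r_2 = 24.7778 / 172.0000 = 0.144

0.144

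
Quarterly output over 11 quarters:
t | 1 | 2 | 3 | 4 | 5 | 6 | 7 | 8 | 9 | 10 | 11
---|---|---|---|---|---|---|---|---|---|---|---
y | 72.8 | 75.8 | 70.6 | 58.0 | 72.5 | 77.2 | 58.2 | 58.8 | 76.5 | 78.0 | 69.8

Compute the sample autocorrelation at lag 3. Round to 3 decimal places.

0.080

Mean ȳ = (72.8 + 75.8 + 70.6 + 58.0 + 72.5 + 77.2 + 58.2 + 58.8 + 76.5 + 78.0 + 69.8)/11 = 69.8364
Numerator Σ_{t=1}^{8}(y_t−ȳ)(y_{t+3}−ȳ) = 49.2397
Denominator Σ(y_t−ȳ)² = 614.6055
r_3 = 49.2397 / 614.6055 = 0.080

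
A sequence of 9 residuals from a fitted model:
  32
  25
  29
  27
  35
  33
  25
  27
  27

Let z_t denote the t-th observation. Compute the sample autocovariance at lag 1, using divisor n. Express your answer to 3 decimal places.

-0.471

Mean z̄ = (32 + 25 + 29 + 27 + 35 + 33 + 25 + 27 + 27)/9 = 28.8889
Σ_{t=1}^{8}(z_t−z̄)(z_{t+1}−z̄) = -4.2346
γ_1 = -4.2346 / 9 = -0.471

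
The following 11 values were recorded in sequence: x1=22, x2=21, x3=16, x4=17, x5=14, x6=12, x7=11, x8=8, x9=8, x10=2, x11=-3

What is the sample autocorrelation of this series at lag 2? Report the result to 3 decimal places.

Mean x̄ = (22 + 21 + 16 + 17 + 14 + 12 + 11 + 8 + 8 + 2 − 3)/11 = 11.6364
Numerator Σ_{t=1}^{9}(x_t−x̄)(x_{t+2}−x̄) = 195.4628
Denominator Σ(x_t−x̄)² = 582.5455
r_2 = 195.4628 / 582.5455 = 0.336

0.336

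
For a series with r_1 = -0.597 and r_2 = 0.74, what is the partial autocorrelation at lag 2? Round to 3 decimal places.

φ_{22} = (r_2 − r_1²) / (1 − r_1²)
r_1² = (-0.597)² = 0.356409
Numerator = 0.74 − 0.3564 = 0.3836; denominator = 1 − 0.3564 = 0.6436
φ_{22} = 0.3836 / 0.6436 = 0.596

0.596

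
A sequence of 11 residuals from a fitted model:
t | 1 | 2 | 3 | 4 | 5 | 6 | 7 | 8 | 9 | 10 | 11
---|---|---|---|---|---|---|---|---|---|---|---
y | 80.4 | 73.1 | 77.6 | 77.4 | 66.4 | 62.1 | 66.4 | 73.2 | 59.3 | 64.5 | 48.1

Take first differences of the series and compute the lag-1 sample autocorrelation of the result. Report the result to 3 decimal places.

First differences Δy: -7.3, 4.5, -0.2, -11.0, -4.3, 4.3, 6.8, -13.9, 5.2, -16.4
Mean of differences = -3.2300
Numerator Σ(Δy_t−Δȳ)(Δy_{t+1}−Δȳ) = -263.7909
Denominator Σ(Δy_t−Δȳ)² = 662.6810
r_1(Δy) = -263.7909 / 662.6810 = -0.398

-0.398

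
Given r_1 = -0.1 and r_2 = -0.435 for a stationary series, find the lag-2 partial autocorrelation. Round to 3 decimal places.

-0.449

φ_{22} = (r_2 − r_1²) / (1 − r_1²)
r_1² = (-0.1)² = 0.01
Numerator = -0.435 − 0.0100 = -0.4450; denominator = 1 − 0.0100 = 0.9900
φ_{22} = -0.4450 / 0.9900 = -0.449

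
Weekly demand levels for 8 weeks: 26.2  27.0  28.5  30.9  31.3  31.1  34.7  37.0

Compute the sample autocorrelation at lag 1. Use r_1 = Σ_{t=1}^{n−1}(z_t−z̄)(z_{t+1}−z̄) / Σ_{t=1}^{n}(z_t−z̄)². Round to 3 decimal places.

Mean z̄ = (26.2 + 27.0 + 28.5 + 30.9 + 31.3 + 31.1 + 34.7 + 37.0)/8 = 30.8375
Deviations from mean: -4.6375, -3.8375, -2.3375, 0.0625, 0.4625, 0.2625, 3.8625, 6.1625
Σ(z_t−z̄)(z_{t+1}−z̄) = (17.7964) + (8.9702) + (-0.1461) + (0.0289) + (0.1214) + (1.0139) + (23.8027) = 51.5873
Denominator Σ(z_t−z̄)² = 94.8788
r_1 = 51.5873 / 94.8788 = 0.544

0.544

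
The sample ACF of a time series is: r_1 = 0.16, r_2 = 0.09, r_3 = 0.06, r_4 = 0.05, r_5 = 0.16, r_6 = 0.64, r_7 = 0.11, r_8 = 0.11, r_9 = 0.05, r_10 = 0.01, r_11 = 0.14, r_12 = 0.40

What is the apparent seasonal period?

6

The largest autocorrelation is r_6 = 0.64, with a weaker echo at lag 12 (0.40); the remaining lags stay at or below 0.16.
The dominant spike at lag 6 indicates a seasonal period of 6.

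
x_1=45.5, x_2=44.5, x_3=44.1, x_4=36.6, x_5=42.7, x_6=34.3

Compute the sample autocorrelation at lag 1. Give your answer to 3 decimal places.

-0.065

Mean x̄ = (45.5 + 44.5 + 44.1 + 36.6 + 42.7 + 34.3)/6 = 41.2833
Deviations from mean: 4.2167, 3.2167, 2.8167, -4.6833, 1.4167, -6.9833
Σ(x_t−x̄)(x_{t+1}−x̄) = (13.5636) + (9.0603) + (-13.1914) + (-6.6347) + (-9.8931) = -7.0953
Denominator Σ(x_t−x̄)² = 108.7683
r_1 = -7.0953 / 108.7683 = -0.065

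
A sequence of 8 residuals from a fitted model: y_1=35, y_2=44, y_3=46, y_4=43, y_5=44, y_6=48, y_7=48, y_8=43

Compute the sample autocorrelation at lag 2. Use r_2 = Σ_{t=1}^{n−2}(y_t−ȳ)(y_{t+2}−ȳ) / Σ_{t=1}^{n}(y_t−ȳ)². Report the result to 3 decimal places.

-0.214

Mean ȳ = (35 + 44 + 46 + 43 + 44 + 48 + 48 + 43)/8 = 43.8750
Deviations from mean: -8.8750, 0.1250, 2.1250, -0.8750, 0.1250, 4.1250, 4.1250, -0.8750
Σ(y_t−ȳ)(y_{t+2}−ȳ) = (-18.8594) + (-0.1094) + (0.2656) + (-3.6094) + (0.5156) + (-3.6094) = -25.4063
Denominator Σ(y_t−ȳ)² = 118.8750
r_2 = -25.4063 / 118.8750 = -0.214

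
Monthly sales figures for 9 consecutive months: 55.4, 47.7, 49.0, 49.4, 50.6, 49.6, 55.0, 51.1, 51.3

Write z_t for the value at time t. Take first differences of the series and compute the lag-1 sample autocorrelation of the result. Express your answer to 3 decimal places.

-0.340

First differences Δz: -7.7, 1.3, 0.4, 1.2, -1.0, 5.4, -3.9, 0.2
Mean of differences = -0.5125
Numerator Σ(Δz_t−Δz̄)(Δz_{t+1}−Δz̄) = -35.9702
Denominator Σ(Δz_t−Δz̄)² = 105.8888
r_1(Δz) = -35.9702 / 105.8888 = -0.340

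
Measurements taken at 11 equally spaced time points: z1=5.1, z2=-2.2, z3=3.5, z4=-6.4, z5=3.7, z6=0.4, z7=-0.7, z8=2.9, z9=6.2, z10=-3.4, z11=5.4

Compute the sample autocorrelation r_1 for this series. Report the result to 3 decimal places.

Mean z̄ = (5.1 − 2.2 + 3.5 − 6.4 + 3.7 + 0.4 − 0.7 + 2.9 + 6.2 − 3.4 + 5.4)/11 = 1.3182
Numerator Σ_{t=1}^{10}(z_t−z̄)(z_{t+1}−z̄) = -94.3003
Denominator Σ(z_t−z̄)² = 166.8564
r_1 = -94.3003 / 166.8564 = -0.565

-0.565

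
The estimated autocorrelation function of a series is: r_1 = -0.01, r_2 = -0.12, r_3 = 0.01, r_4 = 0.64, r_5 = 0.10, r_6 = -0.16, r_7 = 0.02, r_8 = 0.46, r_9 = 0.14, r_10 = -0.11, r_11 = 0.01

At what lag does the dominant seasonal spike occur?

4

The largest autocorrelation is r_4 = 0.64, with a weaker echo at lag 8 (0.46); the remaining lags stay at or below 0.14.
The dominant spike at lag 4 indicates a seasonal period of 4.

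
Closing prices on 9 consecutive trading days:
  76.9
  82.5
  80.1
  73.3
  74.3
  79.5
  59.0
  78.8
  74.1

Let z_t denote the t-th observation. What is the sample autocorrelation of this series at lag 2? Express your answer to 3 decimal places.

Mean z̄ = (76.9 + 82.5 + 80.1 + 73.3 + 74.3 + 79.5 + 59.0 + 78.8 + 74.1)/9 = 75.3889
Σ(z_t−z̄)(z_{t+2}−z̄) = (7.1190) + (-14.8543) + (-5.1299) + (-8.5877) + (17.8457) + (14.0235) + (21.1235) = 31.5398
Denominator Σ(z_t−z̄)² = 379.3889
r_2 = 31.5398 / 379.3889 = 0.083

0.083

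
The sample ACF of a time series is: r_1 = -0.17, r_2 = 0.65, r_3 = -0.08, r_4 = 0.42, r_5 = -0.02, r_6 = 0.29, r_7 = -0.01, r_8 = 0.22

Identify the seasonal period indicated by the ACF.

The largest autocorrelation is r_2 = 0.65, with weaker echoes at lags 4 (0.42), 6 (0.29) and 8 (0.22); the remaining lags stay at or below -0.01.
The dominant spike at lag 2 indicates a seasonal period of 2.

2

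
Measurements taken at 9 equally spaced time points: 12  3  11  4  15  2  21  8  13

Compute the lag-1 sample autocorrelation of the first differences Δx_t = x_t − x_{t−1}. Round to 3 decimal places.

First differences Δx: -9, 8, -7, 11, -13, 19, -13, 5
Mean of differences = 0.1250
Numerator Σ(Δx_t−Δx̄)(Δx_{t+1}−Δx̄) = -907.6406
Denominator Σ(Δx_t−Δx̄)² = 1038.8750
r_1(Δx) = -907.6406 / 1038.8750 = -0.874

-0.874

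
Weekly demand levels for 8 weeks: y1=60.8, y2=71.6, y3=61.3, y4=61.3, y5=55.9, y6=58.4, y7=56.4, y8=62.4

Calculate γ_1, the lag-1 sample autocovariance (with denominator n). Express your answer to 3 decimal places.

Mean ȳ = (60.8 + 71.6 + 61.3 + 61.3 + 55.9 + 58.4 + 56.4 + 62.4)/8 = 61.0125
Deviations: -0.2125, 10.5875, 0.2875, 0.2875, -5.1125, -2.6125, -4.6125, 1.3875
Σ_{t=1}^{7}(y_t−ȳ)(y_{t+1}−ȳ) = 18.4136
γ_1 = 18.4136 / 8 = 2.302

2.302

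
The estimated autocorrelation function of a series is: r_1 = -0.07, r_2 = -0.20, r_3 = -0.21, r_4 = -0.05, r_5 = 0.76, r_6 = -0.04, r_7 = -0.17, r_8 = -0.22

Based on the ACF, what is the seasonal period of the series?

The largest autocorrelation is r_5 = 0.76; the remaining lags stay at or below -0.04.
The dominant spike at lag 5 indicates a seasonal period of 5.

5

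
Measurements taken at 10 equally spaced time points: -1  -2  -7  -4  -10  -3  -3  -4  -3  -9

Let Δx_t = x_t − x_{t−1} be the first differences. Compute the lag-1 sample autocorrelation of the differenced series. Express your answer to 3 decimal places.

-0.521

First differences Δx: -1, -5, 3, -6, 7, 0, -1, 1, -6
Mean of differences = -0.8889
Numerator Σ(Δx_t−Δx̄)(Δx_{t+1}−Δx̄) = -78.6790
Denominator Σ(Δx_t−Δx̄)² = 150.8889
r_1(Δx) = -78.6790 / 150.8889 = -0.521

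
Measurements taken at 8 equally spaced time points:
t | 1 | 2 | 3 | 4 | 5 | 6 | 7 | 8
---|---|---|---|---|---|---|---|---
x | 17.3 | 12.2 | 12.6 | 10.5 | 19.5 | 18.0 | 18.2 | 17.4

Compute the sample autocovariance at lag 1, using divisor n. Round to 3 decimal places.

2.549

Mean x̄ = (17.3 + 12.2 + 12.6 + 10.5 + 19.5 + 18.0 + 18.2 + 17.4)/8 = 15.7125
Σ_{t=1}^{7}(x_t−x̄)(x_{t+1}−x̄) = 20.3898
γ_1 = 20.3898 / 8 = 2.549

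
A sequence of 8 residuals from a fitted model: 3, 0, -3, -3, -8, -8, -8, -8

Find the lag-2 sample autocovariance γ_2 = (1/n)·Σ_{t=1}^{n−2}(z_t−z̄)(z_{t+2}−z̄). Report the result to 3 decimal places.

Mean z̄ = (3 + 0 − 3 − 3 − 8 − 8 − 8 − 8)/8 = -4.3750
Σ_{t=1}^{6}(z_t−z̄)(z_{t+2}−z̄) = 32.4688
γ_2 = 32.4688 / 8 = 4.059

4.059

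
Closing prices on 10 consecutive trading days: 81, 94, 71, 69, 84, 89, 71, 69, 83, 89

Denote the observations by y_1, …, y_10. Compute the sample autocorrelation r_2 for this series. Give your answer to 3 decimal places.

Mean ȳ = (81 + 94 + 71 + 69 + 84 + 89 + 71 + 69 + 83 + 89)/10 = 80.0000
Numerator Σ_{t=1}^{8}(y_t−ȳ)(y_{t+2}−ȳ) = -559.0000
Denominator Σ(y_t−ȳ)² = 788.0000
r_2 = -559.0000 / 788.0000 = -0.709

-0.709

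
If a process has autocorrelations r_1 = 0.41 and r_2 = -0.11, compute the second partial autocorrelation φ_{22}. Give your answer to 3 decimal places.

φ_{22} = (r_2 − r_1²) / (1 − r_1²)
r_1² = (0.41)² = 0.1681
Numerator = -0.11 − 0.1681 = -0.2781; denominator = 1 − 0.1681 = 0.8319
φ_{22} = -0.2781 / 0.8319 = -0.334

-0.334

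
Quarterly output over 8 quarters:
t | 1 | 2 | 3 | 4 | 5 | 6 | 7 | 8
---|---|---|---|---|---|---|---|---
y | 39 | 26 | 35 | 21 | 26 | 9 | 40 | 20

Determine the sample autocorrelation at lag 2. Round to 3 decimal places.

0.400

Mean ȳ = (39 + 26 + 35 + 21 + 26 + 9 + 40 + 20)/8 = 27.0000
Deviations from mean: 12.0000, -1.0000, 8.0000, -6.0000, -1.0000, -18.0000, 13.0000, -7.0000
Σ(y_t−ȳ)(y_{t+2}−ȳ) = (96.0000) + (6.0000) + (-8.0000) + (108.0000) + (-13.0000) + (126.0000) = 315.0000
Denominator Σ(y_t−ȳ)² = 788.0000
r_2 = 315.0000 / 788.0000 = 0.400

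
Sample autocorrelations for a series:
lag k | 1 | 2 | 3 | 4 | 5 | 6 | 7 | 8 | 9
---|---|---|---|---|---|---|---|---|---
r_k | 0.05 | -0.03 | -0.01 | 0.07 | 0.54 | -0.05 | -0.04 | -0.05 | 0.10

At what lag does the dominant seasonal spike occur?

5

The largest autocorrelation is r_5 = 0.54; the remaining lags stay at or below 0.10.
The dominant spike at lag 5 indicates a seasonal period of 5.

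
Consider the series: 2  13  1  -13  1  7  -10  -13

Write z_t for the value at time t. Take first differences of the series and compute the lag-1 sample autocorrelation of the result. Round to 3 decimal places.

First differences Δz: 11, -12, -14, 14, 6, -17, -3
Mean of differences = -2.1429
Numerator Σ(Δz_t−Δz̄)(Δz_{t+1}−Δz̄) = -180.8776
Denominator Σ(Δz_t−Δz̄)² = 958.8571
r_1(Δz) = -180.8776 / 958.8571 = -0.189

-0.189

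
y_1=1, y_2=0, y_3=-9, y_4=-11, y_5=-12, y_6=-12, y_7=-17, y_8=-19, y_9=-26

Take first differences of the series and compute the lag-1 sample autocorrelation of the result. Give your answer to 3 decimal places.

First differences Δy: -1, -9, -2, -1, 0, -5, -2, -7
Mean of differences = -3.3750
Numerator Σ(Δy_t−Δȳ)(Δy_{t+1}−Δȳ) = -22.5156
Denominator Σ(Δy_t−Δȳ)² = 73.8750
r_1(Δy) = -22.5156 / 73.8750 = -0.305

-0.305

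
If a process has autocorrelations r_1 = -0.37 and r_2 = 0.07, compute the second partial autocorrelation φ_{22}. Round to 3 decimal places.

φ_{22} = (r_2 − r_1²) / (1 − r_1²)
r_1² = (-0.37)² = 0.1369
Numerator = 0.07 − 0.1369 = -0.0669; denominator = 1 − 0.1369 = 0.8631
φ_{22} = -0.0669 / 0.8631 = -0.078

-0.078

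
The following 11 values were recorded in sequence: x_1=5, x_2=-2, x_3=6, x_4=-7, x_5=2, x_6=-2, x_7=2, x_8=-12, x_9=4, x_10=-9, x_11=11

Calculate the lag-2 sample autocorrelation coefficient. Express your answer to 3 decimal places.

0.526

Mean x̄ = (5 − 2 + 6 − 7 + 2 − 2 + 2 − 12 + 4 − 9 + 11)/11 = -0.1818
Numerator Σ_{t=1}^{9}(x_t−x̄)(x_{t+2}−x̄) = 256.6612
Denominator Σ(x_t−x̄)² = 487.6364
r_2 = 256.6612 / 487.6364 = 0.526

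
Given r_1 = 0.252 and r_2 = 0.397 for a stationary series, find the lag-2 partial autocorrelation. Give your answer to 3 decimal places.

φ_{22} = (r_2 − r_1²) / (1 − r_1²)
r_1² = (0.252)² = 0.063504
Numerator = 0.397 − 0.0635 = 0.3335; denominator = 1 − 0.0635 = 0.9365
φ_{22} = 0.3335 / 0.9365 = 0.356

0.356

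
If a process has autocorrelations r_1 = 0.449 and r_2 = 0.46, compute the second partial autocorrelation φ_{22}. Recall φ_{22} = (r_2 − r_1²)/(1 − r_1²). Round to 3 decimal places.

0.324

φ_{22} = (r_2 − r_1²) / (1 − r_1²)
r_1² = (0.449)² = 0.201601
Numerator = 0.46 − 0.2016 = 0.2584; denominator = 1 − 0.2016 = 0.7984
φ_{22} = 0.2584 / 0.7984 = 0.324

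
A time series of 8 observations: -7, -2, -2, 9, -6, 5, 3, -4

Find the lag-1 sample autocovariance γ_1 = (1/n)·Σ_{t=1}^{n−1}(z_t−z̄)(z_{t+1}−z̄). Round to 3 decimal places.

Mean z̄ = (-7 − 2 − 2 + 9 − 6 + 5 + 3 − 4)/8 = -0.5000
Deviations: -6.5000, -1.5000, -1.5000, 9.5000, -5.5000, 5.5000, 3.5000, -3.5000
Σ_{t=1}^{7}(z_t−z̄)(z_{t+1}−z̄) = -77.7500
γ_1 = -77.7500 / 8 = -9.719

-9.719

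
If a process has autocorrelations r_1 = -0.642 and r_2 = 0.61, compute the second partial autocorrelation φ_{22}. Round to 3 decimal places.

φ_{22} = (r_2 − r_1²) / (1 − r_1²)
r_1² = (-0.642)² = 0.412164
Numerator = 0.61 − 0.4122 = 0.1978; denominator = 1 − 0.4122 = 0.5878
φ_{22} = 0.1978 / 0.5878 = 0.337

0.337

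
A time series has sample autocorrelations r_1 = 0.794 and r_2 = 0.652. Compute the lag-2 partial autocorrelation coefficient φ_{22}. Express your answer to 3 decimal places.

φ_{22} = (r_2 − r_1²) / (1 − r_1²)
r_1² = (0.794)² = 0.630436
Numerator = 0.652 − 0.6304 = 0.0216; denominator = 1 − 0.6304 = 0.3696
φ_{22} = 0.0216 / 0.3696 = 0.058

0.058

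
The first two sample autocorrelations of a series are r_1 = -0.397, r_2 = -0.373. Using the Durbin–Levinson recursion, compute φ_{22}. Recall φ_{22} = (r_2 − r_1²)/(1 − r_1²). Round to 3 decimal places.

φ_{22} = (r_2 − r_1²) / (1 − r_1²)
r_1² = (-0.397)² = 0.157609
Numerator = -0.373 − 0.1576 = -0.5306; denominator = 1 − 0.1576 = 0.8424
φ_{22} = -0.5306 / 0.8424 = -0.630

-0.630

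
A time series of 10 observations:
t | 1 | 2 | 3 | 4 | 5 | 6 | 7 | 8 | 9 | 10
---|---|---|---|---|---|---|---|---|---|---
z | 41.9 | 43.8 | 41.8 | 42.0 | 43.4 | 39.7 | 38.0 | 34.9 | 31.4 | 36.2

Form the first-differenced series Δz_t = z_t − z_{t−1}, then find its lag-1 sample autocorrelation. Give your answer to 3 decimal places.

First differences Δz: 1.9, -2.0, 0.2, 1.4, -3.7, -1.7, -3.1, -3.5, 4.8
Mean of differences = -0.6333
Numerator Σ(Δz_t−Δz̄)(Δz_{t+1}−Δz̄) = -11.7444
Denominator Σ(Δz_t−Δz̄)² = 67.4800
r_1(Δz) = -11.7444 / 67.4800 = -0.174

-0.174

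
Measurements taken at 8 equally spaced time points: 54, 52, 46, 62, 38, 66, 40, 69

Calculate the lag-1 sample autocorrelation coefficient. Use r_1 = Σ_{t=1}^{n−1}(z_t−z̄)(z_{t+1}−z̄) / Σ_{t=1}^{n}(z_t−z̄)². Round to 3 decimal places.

Mean z̄ = (54 + 52 + 46 + 62 + 38 + 66 + 40 + 69)/8 = 53.3750
Deviations from mean: 0.6250, -1.3750, -7.3750, 8.6250, -15.3750, 12.6250, -13.3750, 15.6250
Numerator Σ_{t=1}^{7}(z_t−z̄)(z_{t+1}−z̄) = -758.8906
Denominator Σ(z_t−z̄)² = 949.8750
r_1 = -758.8906 / 949.8750 = -0.799

-0.799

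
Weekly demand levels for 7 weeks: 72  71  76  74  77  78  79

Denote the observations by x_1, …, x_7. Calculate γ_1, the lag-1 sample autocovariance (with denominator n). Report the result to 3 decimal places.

3.233

Mean x̄ = (72 + 71 + 76 + 74 + 77 + 78 + 79)/7 = 75.2857
Σ_{t=1}^{6}(x_t−x̄)(x_{t+1}−x̄) = 22.6327
γ_1 = 22.6327 / 7 = 3.233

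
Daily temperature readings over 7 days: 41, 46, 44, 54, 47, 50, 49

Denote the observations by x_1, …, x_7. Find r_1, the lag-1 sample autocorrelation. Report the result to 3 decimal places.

Mean x̄ = (41 + 46 + 44 + 54 + 47 + 50 + 49)/7 = 47.2857
Deviations from mean: -6.2857, -1.2857, -3.2857, 6.7143, -0.2857, 2.7143, 1.7143
Σ(x_t−x̄)(x_{t+1}−x̄) = (8.0816) + (4.2245) + (-22.0612) + (-1.9184) + (-0.7755) + (4.6531) = -7.7959
Denominator Σ(x_t−x̄)² = 107.4286
r_1 = -7.7959 / 107.4286 = -0.073

-0.073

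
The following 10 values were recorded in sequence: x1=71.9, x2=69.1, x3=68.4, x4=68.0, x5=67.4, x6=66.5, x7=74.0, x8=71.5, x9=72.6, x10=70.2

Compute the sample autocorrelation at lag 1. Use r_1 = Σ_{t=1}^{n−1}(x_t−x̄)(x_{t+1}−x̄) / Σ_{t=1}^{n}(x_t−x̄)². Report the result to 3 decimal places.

0.246

Mean x̄ = (71.9 + 69.1 + 68.4 + 68.0 + 67.4 + 66.5 + 74.0 + 71.5 + 72.6 + 70.2)/10 = 69.9600
Numerator Σ_{t=1}^{9}(x_t−x̄)(x_{t+1}−x̄) = 13.5484
Denominator Σ(x_t−x̄)² = 55.0240
r_1 = 13.5484 / 55.0240 = 0.246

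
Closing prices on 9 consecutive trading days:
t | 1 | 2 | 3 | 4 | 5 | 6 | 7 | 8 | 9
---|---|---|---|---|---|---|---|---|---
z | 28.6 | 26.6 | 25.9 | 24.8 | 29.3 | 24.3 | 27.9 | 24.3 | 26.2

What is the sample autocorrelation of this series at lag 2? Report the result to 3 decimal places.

Mean z̄ = (28.6 + 26.6 + 25.9 + 24.8 + 29.3 + 24.3 + 27.9 + 24.3 + 26.2)/9 = 26.4333
Numerator Σ_{t=1}^{7}(z_t−z̄)(z_{t+2}−z̄) = 8.9411
Denominator Σ(z_t−z̄)² = 27.2000
r_2 = 8.9411 / 27.2000 = 0.329

0.329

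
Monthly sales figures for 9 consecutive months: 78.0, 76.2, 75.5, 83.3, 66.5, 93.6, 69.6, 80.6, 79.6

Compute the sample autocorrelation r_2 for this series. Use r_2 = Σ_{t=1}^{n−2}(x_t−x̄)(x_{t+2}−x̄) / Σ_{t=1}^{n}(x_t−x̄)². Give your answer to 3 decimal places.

0.458

Mean x̄ = (78.0 + 76.2 + 75.5 + 83.3 + 66.5 + 93.6 + 69.6 + 80.6 + 79.6)/9 = 78.1000
Σ(x_t−x̄)(x_{t+2}−x̄) = (0.2600) + (-9.8800) + (30.1600) + (80.6000) + (98.6000) + (38.7500) + (-12.7500) = 225.7400
Denominator Σ(x_t−x̄)² = 492.9800
r_2 = 225.7400 / 492.9800 = 0.458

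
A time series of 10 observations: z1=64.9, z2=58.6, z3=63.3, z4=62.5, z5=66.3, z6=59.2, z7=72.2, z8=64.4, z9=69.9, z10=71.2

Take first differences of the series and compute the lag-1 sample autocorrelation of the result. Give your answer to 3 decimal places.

First differences Δz: -6.3, 4.7, -0.8, 3.8, -7.1, 13.0, -7.8, 5.5, 1.3
Mean of differences = 0.7000
Numerator Σ(Δz_t−Δz̄)(Δz_{t+1}−Δz̄) = -301.2400
Denominator Σ(Δz_t−Δz̄)² = 384.6400
r_1(Δz) = -301.2400 / 384.6400 = -0.783

-0.783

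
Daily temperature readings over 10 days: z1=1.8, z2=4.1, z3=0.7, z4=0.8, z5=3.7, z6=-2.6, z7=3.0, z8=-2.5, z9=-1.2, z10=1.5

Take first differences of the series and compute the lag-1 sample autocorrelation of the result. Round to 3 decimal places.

First differences Δz: 2.3, -3.4, 0.1, 2.9, -6.3, 5.6, -5.5, 1.3, 2.7
Mean of differences = -0.0333
Numerator Σ(Δz_t−Δz̄)(Δz_{t+1}−Δz̄) = -96.0378
Denominator Σ(Δz_t−Δz̄)² = 135.5400
r_1(Δz) = -96.0378 / 135.5400 = -0.709

-0.709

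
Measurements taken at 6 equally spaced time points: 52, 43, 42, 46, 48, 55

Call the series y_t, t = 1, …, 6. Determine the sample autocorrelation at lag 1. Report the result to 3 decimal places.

Mean ȳ = (52 + 43 + 42 + 46 + 48 + 55)/6 = 47.6667
Deviations from mean: 4.3333, -4.6667, -5.6667, -1.6667, 0.3333, 7.3333
Numerator Σ_{t=1}^{5}(y_t−ȳ)(y_{t+1}−ȳ) = 17.5556
Denominator Σ(y_t−ȳ)² = 129.3333
r_1 = 17.5556 / 129.3333 = 0.136

0.136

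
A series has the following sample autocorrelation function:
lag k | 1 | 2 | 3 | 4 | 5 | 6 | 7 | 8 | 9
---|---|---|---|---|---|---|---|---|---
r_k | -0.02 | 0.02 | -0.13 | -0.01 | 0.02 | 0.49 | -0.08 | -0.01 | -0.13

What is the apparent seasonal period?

The largest autocorrelation is r_6 = 0.49; the remaining lags stay at or below 0.02.
The dominant spike at lag 6 indicates a seasonal period of 6.

6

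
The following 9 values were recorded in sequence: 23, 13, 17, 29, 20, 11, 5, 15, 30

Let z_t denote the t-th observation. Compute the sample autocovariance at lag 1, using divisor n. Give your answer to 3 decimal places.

8.085

Mean z̄ = (23 + 13 + 17 + 29 + 20 + 11 + 5 + 15 + 30)/9 = 18.1111
Σ_{t=1}^{8}(z_t−z̄)(z_{t+1}−z̄) = 72.7654
γ_1 = 72.7654 / 9 = 8.085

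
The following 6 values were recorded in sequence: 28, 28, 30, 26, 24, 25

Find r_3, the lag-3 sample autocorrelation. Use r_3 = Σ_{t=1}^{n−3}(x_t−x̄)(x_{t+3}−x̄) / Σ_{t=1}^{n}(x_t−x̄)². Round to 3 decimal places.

-0.406

Mean x̄ = (28 + 28 + 30 + 26 + 24 + 25)/6 = 26.8333
Deviations from mean: 1.1667, 1.1667, 3.1667, -0.8333, -2.8333, -1.8333
Numerator Σ_{t=1}^{3}(x_t−x̄)(x_{t+3}−x̄) = -10.0833
Denominator Σ(x_t−x̄)² = 24.8333
r_3 = -10.0833 / 24.8333 = -0.406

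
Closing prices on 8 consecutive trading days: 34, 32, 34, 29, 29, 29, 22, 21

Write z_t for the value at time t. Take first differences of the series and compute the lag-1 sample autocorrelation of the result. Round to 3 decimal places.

First differences Δz: -2, 2, -5, 0, 0, -7, -1
Mean of differences = -1.8571
Numerator Σ(Δz_t−Δz̄)(Δz_{t+1}−Δz̄) = -29.0204
Denominator Σ(Δz_t−Δz̄)² = 58.8571
r_1(Δz) = -29.0204 / 58.8571 = -0.493

-0.493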